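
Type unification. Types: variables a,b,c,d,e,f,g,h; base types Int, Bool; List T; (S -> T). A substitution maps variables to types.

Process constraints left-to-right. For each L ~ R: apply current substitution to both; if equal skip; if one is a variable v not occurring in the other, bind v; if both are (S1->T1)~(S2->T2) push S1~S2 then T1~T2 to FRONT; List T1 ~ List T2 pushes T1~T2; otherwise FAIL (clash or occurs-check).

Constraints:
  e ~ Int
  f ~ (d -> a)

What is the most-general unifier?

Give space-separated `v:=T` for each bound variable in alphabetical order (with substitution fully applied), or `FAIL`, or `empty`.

Answer: e:=Int f:=(d -> a)

Derivation:
step 1: unify e ~ Int  [subst: {-} | 1 pending]
  bind e := Int
step 2: unify f ~ (d -> a)  [subst: {e:=Int} | 0 pending]
  bind f := (d -> a)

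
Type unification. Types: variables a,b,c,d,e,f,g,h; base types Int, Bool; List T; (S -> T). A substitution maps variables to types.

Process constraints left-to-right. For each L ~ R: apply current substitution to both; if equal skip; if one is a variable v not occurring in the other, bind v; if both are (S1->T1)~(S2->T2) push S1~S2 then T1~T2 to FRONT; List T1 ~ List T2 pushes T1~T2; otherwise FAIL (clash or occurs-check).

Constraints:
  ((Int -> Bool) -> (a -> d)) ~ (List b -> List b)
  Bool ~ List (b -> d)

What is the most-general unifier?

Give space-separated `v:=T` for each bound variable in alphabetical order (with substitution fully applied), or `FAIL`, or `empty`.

step 1: unify ((Int -> Bool) -> (a -> d)) ~ (List b -> List b)  [subst: {-} | 1 pending]
  -> decompose arrow: push (Int -> Bool)~List b, (a -> d)~List b
step 2: unify (Int -> Bool) ~ List b  [subst: {-} | 2 pending]
  clash: (Int -> Bool) vs List b

Answer: FAIL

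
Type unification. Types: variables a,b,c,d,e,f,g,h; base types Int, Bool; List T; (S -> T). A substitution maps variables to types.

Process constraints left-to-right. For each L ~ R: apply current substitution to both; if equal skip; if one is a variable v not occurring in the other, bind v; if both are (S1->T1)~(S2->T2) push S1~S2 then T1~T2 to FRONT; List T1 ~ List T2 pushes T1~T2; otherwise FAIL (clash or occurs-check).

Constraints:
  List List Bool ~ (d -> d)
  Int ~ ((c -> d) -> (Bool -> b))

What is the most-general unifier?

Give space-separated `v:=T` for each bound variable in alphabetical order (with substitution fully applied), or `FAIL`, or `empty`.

Answer: FAIL

Derivation:
step 1: unify List List Bool ~ (d -> d)  [subst: {-} | 1 pending]
  clash: List List Bool vs (d -> d)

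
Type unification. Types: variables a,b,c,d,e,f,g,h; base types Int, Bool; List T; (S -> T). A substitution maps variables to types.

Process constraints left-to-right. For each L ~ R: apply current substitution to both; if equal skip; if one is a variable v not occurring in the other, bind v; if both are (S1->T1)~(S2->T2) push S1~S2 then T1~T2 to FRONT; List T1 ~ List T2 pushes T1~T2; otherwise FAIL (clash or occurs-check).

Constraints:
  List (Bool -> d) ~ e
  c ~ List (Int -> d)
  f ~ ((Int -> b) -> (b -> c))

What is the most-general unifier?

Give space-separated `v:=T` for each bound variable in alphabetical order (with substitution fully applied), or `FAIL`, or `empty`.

step 1: unify List (Bool -> d) ~ e  [subst: {-} | 2 pending]
  bind e := List (Bool -> d)
step 2: unify c ~ List (Int -> d)  [subst: {e:=List (Bool -> d)} | 1 pending]
  bind c := List (Int -> d)
step 3: unify f ~ ((Int -> b) -> (b -> List (Int -> d)))  [subst: {e:=List (Bool -> d), c:=List (Int -> d)} | 0 pending]
  bind f := ((Int -> b) -> (b -> List (Int -> d)))

Answer: c:=List (Int -> d) e:=List (Bool -> d) f:=((Int -> b) -> (b -> List (Int -> d)))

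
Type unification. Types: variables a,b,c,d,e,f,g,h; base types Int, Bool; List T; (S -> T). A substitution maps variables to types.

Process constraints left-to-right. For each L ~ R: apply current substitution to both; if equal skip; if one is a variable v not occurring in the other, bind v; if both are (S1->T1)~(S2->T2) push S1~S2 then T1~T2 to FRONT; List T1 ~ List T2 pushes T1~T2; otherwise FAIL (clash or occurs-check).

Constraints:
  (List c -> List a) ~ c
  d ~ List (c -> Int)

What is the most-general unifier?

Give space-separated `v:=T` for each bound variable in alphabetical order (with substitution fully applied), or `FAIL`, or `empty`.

Answer: FAIL

Derivation:
step 1: unify (List c -> List a) ~ c  [subst: {-} | 1 pending]
  occurs-check fail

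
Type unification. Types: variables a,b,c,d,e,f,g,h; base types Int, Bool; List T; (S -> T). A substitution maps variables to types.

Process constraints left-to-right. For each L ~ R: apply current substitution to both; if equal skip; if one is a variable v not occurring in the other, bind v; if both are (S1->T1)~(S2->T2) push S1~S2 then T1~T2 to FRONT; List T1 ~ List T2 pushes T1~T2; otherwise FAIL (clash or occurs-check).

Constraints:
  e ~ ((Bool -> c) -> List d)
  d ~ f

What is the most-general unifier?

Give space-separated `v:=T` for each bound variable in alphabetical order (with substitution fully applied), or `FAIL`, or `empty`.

Answer: d:=f e:=((Bool -> c) -> List f)

Derivation:
step 1: unify e ~ ((Bool -> c) -> List d)  [subst: {-} | 1 pending]
  bind e := ((Bool -> c) -> List d)
step 2: unify d ~ f  [subst: {e:=((Bool -> c) -> List d)} | 0 pending]
  bind d := f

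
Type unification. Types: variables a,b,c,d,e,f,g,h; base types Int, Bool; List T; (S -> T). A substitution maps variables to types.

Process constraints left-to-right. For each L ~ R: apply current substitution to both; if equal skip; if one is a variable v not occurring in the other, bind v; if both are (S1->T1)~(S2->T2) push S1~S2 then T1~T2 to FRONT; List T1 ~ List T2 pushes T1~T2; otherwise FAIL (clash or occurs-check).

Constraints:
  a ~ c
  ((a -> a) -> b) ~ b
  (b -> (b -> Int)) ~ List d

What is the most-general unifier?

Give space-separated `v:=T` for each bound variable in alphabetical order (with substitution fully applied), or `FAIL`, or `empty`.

Answer: FAIL

Derivation:
step 1: unify a ~ c  [subst: {-} | 2 pending]
  bind a := c
step 2: unify ((c -> c) -> b) ~ b  [subst: {a:=c} | 1 pending]
  occurs-check fail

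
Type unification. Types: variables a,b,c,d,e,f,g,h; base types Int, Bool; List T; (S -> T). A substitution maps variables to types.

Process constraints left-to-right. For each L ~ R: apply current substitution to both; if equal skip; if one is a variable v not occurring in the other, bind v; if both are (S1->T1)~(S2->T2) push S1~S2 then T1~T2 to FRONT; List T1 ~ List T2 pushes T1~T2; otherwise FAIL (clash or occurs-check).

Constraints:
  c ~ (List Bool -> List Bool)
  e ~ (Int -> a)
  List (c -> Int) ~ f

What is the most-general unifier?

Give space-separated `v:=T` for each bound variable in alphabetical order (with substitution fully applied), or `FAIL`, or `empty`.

step 1: unify c ~ (List Bool -> List Bool)  [subst: {-} | 2 pending]
  bind c := (List Bool -> List Bool)
step 2: unify e ~ (Int -> a)  [subst: {c:=(List Bool -> List Bool)} | 1 pending]
  bind e := (Int -> a)
step 3: unify List ((List Bool -> List Bool) -> Int) ~ f  [subst: {c:=(List Bool -> List Bool), e:=(Int -> a)} | 0 pending]
  bind f := List ((List Bool -> List Bool) -> Int)

Answer: c:=(List Bool -> List Bool) e:=(Int -> a) f:=List ((List Bool -> List Bool) -> Int)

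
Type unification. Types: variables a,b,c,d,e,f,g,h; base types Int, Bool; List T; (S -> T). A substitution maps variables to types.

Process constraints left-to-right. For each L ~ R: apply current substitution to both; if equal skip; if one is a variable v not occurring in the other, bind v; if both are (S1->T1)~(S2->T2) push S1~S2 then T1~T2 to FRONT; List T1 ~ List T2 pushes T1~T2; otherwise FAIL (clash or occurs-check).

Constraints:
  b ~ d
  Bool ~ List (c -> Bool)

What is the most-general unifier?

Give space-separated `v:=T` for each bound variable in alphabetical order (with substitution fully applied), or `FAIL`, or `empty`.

Answer: FAIL

Derivation:
step 1: unify b ~ d  [subst: {-} | 1 pending]
  bind b := d
step 2: unify Bool ~ List (c -> Bool)  [subst: {b:=d} | 0 pending]
  clash: Bool vs List (c -> Bool)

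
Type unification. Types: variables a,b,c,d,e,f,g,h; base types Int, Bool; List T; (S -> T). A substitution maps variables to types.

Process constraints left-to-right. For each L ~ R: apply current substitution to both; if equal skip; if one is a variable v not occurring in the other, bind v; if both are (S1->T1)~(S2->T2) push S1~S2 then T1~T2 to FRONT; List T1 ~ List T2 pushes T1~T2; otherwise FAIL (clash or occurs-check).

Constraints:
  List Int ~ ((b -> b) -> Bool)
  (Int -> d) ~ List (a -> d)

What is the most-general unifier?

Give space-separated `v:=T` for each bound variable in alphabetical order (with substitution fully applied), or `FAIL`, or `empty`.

step 1: unify List Int ~ ((b -> b) -> Bool)  [subst: {-} | 1 pending]
  clash: List Int vs ((b -> b) -> Bool)

Answer: FAIL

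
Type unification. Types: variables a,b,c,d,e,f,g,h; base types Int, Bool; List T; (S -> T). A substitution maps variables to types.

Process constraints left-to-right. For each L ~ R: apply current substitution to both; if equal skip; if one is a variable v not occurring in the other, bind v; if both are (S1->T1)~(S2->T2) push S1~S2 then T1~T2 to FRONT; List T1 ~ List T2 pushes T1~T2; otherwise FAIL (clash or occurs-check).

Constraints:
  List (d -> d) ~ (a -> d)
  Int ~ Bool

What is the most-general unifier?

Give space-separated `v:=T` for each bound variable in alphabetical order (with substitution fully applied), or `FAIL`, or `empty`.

Answer: FAIL

Derivation:
step 1: unify List (d -> d) ~ (a -> d)  [subst: {-} | 1 pending]
  clash: List (d -> d) vs (a -> d)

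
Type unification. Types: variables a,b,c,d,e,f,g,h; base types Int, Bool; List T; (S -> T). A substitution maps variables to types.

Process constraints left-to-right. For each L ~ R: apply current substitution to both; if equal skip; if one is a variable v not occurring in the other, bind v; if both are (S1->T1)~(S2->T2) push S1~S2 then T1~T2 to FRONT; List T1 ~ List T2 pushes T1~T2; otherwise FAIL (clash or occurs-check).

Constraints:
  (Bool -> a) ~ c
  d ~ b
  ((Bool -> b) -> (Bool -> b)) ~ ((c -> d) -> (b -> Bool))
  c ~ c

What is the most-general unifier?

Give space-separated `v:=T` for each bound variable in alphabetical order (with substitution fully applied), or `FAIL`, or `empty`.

step 1: unify (Bool -> a) ~ c  [subst: {-} | 3 pending]
  bind c := (Bool -> a)
step 2: unify d ~ b  [subst: {c:=(Bool -> a)} | 2 pending]
  bind d := b
step 3: unify ((Bool -> b) -> (Bool -> b)) ~ (((Bool -> a) -> b) -> (b -> Bool))  [subst: {c:=(Bool -> a), d:=b} | 1 pending]
  -> decompose arrow: push (Bool -> b)~((Bool -> a) -> b), (Bool -> b)~(b -> Bool)
step 4: unify (Bool -> b) ~ ((Bool -> a) -> b)  [subst: {c:=(Bool -> a), d:=b} | 2 pending]
  -> decompose arrow: push Bool~(Bool -> a), b~b
step 5: unify Bool ~ (Bool -> a)  [subst: {c:=(Bool -> a), d:=b} | 3 pending]
  clash: Bool vs (Bool -> a)

Answer: FAIL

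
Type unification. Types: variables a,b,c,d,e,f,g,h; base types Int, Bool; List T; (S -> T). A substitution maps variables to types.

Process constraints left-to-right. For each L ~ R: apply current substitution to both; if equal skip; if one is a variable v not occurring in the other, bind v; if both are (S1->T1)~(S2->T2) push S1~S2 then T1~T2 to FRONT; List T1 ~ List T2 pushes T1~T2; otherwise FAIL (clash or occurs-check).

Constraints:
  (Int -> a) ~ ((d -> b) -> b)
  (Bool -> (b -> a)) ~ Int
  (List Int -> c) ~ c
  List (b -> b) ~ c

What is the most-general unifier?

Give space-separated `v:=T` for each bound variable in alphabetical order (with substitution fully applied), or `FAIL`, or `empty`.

Answer: FAIL

Derivation:
step 1: unify (Int -> a) ~ ((d -> b) -> b)  [subst: {-} | 3 pending]
  -> decompose arrow: push Int~(d -> b), a~b
step 2: unify Int ~ (d -> b)  [subst: {-} | 4 pending]
  clash: Int vs (d -> b)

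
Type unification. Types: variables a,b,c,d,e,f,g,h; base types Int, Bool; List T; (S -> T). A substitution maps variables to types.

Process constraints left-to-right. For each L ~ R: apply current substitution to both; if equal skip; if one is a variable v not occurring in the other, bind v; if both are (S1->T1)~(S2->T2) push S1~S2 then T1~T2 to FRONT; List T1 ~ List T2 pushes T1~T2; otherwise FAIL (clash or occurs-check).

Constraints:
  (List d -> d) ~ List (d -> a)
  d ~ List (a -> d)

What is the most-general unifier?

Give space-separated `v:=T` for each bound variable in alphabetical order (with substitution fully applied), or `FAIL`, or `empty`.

Answer: FAIL

Derivation:
step 1: unify (List d -> d) ~ List (d -> a)  [subst: {-} | 1 pending]
  clash: (List d -> d) vs List (d -> a)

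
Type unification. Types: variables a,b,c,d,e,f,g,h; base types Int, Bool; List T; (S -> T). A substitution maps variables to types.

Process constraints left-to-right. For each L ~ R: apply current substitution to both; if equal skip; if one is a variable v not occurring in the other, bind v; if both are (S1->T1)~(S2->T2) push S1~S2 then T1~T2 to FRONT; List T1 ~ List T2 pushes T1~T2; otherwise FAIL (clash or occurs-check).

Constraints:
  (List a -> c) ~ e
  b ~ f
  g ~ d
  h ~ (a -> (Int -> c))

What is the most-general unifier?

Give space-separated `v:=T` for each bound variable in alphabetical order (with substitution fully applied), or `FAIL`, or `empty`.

step 1: unify (List a -> c) ~ e  [subst: {-} | 3 pending]
  bind e := (List a -> c)
step 2: unify b ~ f  [subst: {e:=(List a -> c)} | 2 pending]
  bind b := f
step 3: unify g ~ d  [subst: {e:=(List a -> c), b:=f} | 1 pending]
  bind g := d
step 4: unify h ~ (a -> (Int -> c))  [subst: {e:=(List a -> c), b:=f, g:=d} | 0 pending]
  bind h := (a -> (Int -> c))

Answer: b:=f e:=(List a -> c) g:=d h:=(a -> (Int -> c))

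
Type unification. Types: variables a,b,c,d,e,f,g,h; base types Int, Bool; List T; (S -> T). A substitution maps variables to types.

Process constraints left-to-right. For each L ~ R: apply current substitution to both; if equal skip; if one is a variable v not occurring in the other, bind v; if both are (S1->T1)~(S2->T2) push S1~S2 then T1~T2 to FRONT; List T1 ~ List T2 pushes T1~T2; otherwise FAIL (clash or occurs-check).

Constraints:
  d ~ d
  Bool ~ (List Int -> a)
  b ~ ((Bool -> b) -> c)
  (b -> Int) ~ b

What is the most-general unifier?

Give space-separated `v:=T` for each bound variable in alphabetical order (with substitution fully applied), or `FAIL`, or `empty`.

Answer: FAIL

Derivation:
step 1: unify d ~ d  [subst: {-} | 3 pending]
  -> identical, skip
step 2: unify Bool ~ (List Int -> a)  [subst: {-} | 2 pending]
  clash: Bool vs (List Int -> a)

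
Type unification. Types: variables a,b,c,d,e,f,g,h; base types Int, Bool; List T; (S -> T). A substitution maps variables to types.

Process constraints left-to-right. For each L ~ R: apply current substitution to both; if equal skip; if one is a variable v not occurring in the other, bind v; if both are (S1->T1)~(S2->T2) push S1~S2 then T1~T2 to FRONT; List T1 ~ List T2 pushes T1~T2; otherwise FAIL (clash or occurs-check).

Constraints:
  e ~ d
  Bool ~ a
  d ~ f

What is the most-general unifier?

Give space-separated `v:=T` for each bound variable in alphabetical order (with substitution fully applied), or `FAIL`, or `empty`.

step 1: unify e ~ d  [subst: {-} | 2 pending]
  bind e := d
step 2: unify Bool ~ a  [subst: {e:=d} | 1 pending]
  bind a := Bool
step 3: unify d ~ f  [subst: {e:=d, a:=Bool} | 0 pending]
  bind d := f

Answer: a:=Bool d:=f e:=f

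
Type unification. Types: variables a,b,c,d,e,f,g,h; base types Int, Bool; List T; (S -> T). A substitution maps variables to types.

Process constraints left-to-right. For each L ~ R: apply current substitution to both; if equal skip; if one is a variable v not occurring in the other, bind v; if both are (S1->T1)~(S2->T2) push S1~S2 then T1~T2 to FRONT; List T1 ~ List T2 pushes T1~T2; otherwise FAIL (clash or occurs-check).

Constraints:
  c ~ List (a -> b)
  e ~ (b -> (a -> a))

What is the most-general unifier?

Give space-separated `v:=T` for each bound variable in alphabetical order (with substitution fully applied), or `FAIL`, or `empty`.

step 1: unify c ~ List (a -> b)  [subst: {-} | 1 pending]
  bind c := List (a -> b)
step 2: unify e ~ (b -> (a -> a))  [subst: {c:=List (a -> b)} | 0 pending]
  bind e := (b -> (a -> a))

Answer: c:=List (a -> b) e:=(b -> (a -> a))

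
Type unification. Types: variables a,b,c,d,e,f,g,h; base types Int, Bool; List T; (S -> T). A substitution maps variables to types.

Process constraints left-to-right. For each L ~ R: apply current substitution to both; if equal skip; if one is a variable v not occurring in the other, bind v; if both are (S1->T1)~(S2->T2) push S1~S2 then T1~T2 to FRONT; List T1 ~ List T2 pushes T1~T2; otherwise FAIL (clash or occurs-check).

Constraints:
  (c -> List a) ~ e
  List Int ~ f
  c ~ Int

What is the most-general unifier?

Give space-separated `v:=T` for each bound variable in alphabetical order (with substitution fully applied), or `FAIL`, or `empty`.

step 1: unify (c -> List a) ~ e  [subst: {-} | 2 pending]
  bind e := (c -> List a)
step 2: unify List Int ~ f  [subst: {e:=(c -> List a)} | 1 pending]
  bind f := List Int
step 3: unify c ~ Int  [subst: {e:=(c -> List a), f:=List Int} | 0 pending]
  bind c := Int

Answer: c:=Int e:=(Int -> List a) f:=List Int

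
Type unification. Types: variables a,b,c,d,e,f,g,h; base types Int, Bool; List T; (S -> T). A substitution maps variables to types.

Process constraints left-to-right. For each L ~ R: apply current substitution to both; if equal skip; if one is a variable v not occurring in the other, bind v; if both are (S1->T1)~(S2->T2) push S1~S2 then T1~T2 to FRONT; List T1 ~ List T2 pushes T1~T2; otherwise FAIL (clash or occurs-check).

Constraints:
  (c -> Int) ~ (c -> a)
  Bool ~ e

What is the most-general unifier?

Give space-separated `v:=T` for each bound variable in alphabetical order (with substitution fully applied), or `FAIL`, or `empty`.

Answer: a:=Int e:=Bool

Derivation:
step 1: unify (c -> Int) ~ (c -> a)  [subst: {-} | 1 pending]
  -> decompose arrow: push c~c, Int~a
step 2: unify c ~ c  [subst: {-} | 2 pending]
  -> identical, skip
step 3: unify Int ~ a  [subst: {-} | 1 pending]
  bind a := Int
step 4: unify Bool ~ e  [subst: {a:=Int} | 0 pending]
  bind e := Bool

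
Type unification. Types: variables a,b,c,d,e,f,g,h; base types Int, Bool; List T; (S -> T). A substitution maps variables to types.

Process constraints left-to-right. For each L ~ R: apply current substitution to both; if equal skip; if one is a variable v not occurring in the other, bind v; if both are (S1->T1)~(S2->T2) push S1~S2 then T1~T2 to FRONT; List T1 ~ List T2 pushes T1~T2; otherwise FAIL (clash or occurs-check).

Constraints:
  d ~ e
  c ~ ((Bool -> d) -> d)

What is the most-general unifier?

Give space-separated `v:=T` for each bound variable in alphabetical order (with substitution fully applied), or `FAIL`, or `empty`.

step 1: unify d ~ e  [subst: {-} | 1 pending]
  bind d := e
step 2: unify c ~ ((Bool -> e) -> e)  [subst: {d:=e} | 0 pending]
  bind c := ((Bool -> e) -> e)

Answer: c:=((Bool -> e) -> e) d:=e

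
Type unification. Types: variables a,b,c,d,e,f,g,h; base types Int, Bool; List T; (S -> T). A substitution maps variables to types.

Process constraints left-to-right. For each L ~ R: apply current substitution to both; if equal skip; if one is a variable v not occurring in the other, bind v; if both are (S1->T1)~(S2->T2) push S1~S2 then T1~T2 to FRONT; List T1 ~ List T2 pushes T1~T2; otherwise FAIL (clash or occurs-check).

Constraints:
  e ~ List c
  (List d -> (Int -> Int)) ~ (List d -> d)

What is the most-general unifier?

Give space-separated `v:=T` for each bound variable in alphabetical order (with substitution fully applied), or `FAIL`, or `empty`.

Answer: d:=(Int -> Int) e:=List c

Derivation:
step 1: unify e ~ List c  [subst: {-} | 1 pending]
  bind e := List c
step 2: unify (List d -> (Int -> Int)) ~ (List d -> d)  [subst: {e:=List c} | 0 pending]
  -> decompose arrow: push List d~List d, (Int -> Int)~d
step 3: unify List d ~ List d  [subst: {e:=List c} | 1 pending]
  -> identical, skip
step 4: unify (Int -> Int) ~ d  [subst: {e:=List c} | 0 pending]
  bind d := (Int -> Int)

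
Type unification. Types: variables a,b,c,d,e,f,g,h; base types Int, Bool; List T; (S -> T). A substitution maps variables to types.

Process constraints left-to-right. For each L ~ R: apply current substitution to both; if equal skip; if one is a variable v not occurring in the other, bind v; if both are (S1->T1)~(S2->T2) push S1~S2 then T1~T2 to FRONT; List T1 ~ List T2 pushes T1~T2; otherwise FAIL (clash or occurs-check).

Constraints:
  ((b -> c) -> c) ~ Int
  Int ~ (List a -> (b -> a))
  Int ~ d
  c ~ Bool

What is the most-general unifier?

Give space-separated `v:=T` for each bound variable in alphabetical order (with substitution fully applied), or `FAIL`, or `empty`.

step 1: unify ((b -> c) -> c) ~ Int  [subst: {-} | 3 pending]
  clash: ((b -> c) -> c) vs Int

Answer: FAIL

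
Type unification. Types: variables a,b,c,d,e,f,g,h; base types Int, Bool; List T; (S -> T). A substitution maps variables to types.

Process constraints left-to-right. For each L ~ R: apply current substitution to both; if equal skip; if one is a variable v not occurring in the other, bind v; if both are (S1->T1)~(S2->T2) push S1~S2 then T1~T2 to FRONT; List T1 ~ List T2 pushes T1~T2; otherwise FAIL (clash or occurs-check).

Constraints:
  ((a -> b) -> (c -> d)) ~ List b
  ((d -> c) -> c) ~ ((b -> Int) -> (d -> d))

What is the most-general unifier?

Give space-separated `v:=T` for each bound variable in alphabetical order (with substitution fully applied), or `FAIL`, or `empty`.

step 1: unify ((a -> b) -> (c -> d)) ~ List b  [subst: {-} | 1 pending]
  clash: ((a -> b) -> (c -> d)) vs List b

Answer: FAIL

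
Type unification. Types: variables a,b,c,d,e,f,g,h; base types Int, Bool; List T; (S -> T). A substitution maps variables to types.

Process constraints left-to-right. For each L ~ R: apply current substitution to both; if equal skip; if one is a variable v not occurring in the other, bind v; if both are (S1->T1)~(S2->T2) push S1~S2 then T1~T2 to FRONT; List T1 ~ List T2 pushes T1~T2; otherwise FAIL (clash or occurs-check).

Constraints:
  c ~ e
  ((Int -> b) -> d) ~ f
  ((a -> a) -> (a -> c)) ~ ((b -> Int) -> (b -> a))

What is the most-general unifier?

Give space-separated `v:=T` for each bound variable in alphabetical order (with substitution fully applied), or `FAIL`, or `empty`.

step 1: unify c ~ e  [subst: {-} | 2 pending]
  bind c := e
step 2: unify ((Int -> b) -> d) ~ f  [subst: {c:=e} | 1 pending]
  bind f := ((Int -> b) -> d)
step 3: unify ((a -> a) -> (a -> e)) ~ ((b -> Int) -> (b -> a))  [subst: {c:=e, f:=((Int -> b) -> d)} | 0 pending]
  -> decompose arrow: push (a -> a)~(b -> Int), (a -> e)~(b -> a)
step 4: unify (a -> a) ~ (b -> Int)  [subst: {c:=e, f:=((Int -> b) -> d)} | 1 pending]
  -> decompose arrow: push a~b, a~Int
step 5: unify a ~ b  [subst: {c:=e, f:=((Int -> b) -> d)} | 2 pending]
  bind a := b
step 6: unify b ~ Int  [subst: {c:=e, f:=((Int -> b) -> d), a:=b} | 1 pending]
  bind b := Int
step 7: unify (Int -> e) ~ (Int -> Int)  [subst: {c:=e, f:=((Int -> b) -> d), a:=b, b:=Int} | 0 pending]
  -> decompose arrow: push Int~Int, e~Int
step 8: unify Int ~ Int  [subst: {c:=e, f:=((Int -> b) -> d), a:=b, b:=Int} | 1 pending]
  -> identical, skip
step 9: unify e ~ Int  [subst: {c:=e, f:=((Int -> b) -> d), a:=b, b:=Int} | 0 pending]
  bind e := Int

Answer: a:=Int b:=Int c:=Int e:=Int f:=((Int -> Int) -> d)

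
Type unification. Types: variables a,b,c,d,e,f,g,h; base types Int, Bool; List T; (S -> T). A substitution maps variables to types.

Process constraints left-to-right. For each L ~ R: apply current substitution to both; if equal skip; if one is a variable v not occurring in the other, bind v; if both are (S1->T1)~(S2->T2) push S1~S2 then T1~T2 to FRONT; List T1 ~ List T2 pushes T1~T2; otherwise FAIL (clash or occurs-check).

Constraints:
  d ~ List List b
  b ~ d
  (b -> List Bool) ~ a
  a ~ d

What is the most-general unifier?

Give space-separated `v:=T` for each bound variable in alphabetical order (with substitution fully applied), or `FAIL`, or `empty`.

step 1: unify d ~ List List b  [subst: {-} | 3 pending]
  bind d := List List b
step 2: unify b ~ List List b  [subst: {d:=List List b} | 2 pending]
  occurs-check fail: b in List List b

Answer: FAIL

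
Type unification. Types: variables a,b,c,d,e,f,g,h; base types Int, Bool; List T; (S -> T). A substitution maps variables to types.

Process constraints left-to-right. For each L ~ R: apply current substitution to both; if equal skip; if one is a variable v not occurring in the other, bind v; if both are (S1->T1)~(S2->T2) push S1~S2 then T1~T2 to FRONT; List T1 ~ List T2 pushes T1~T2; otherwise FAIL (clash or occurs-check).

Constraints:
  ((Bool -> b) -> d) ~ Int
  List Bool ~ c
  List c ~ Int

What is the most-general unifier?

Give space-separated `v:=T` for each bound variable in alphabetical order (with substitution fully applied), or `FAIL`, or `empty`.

Answer: FAIL

Derivation:
step 1: unify ((Bool -> b) -> d) ~ Int  [subst: {-} | 2 pending]
  clash: ((Bool -> b) -> d) vs Int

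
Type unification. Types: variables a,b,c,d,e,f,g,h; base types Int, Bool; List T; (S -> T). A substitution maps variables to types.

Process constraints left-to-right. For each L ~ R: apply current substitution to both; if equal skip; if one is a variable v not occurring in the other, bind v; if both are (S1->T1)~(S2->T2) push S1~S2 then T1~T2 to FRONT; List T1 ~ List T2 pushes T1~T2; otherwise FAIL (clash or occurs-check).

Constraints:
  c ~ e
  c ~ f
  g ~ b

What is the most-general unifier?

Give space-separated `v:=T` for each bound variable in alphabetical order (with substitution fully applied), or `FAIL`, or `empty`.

Answer: c:=f e:=f g:=b

Derivation:
step 1: unify c ~ e  [subst: {-} | 2 pending]
  bind c := e
step 2: unify e ~ f  [subst: {c:=e} | 1 pending]
  bind e := f
step 3: unify g ~ b  [subst: {c:=e, e:=f} | 0 pending]
  bind g := b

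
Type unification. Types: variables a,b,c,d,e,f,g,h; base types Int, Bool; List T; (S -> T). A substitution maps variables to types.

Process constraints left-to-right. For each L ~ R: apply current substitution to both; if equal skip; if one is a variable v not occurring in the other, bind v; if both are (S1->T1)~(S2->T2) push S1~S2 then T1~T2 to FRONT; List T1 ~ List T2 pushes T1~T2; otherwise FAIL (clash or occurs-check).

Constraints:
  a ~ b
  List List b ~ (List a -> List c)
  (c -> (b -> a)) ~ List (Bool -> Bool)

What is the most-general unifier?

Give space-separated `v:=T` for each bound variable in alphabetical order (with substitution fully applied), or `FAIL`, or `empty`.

Answer: FAIL

Derivation:
step 1: unify a ~ b  [subst: {-} | 2 pending]
  bind a := b
step 2: unify List List b ~ (List b -> List c)  [subst: {a:=b} | 1 pending]
  clash: List List b vs (List b -> List c)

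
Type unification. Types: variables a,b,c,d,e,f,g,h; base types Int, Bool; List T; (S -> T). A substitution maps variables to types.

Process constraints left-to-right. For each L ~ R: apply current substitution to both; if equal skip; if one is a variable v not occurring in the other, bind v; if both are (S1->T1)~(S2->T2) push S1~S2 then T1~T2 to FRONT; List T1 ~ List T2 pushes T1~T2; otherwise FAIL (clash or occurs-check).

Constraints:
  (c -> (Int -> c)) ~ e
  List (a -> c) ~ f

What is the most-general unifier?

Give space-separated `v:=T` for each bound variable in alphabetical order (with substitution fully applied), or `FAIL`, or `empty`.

step 1: unify (c -> (Int -> c)) ~ e  [subst: {-} | 1 pending]
  bind e := (c -> (Int -> c))
step 2: unify List (a -> c) ~ f  [subst: {e:=(c -> (Int -> c))} | 0 pending]
  bind f := List (a -> c)

Answer: e:=(c -> (Int -> c)) f:=List (a -> c)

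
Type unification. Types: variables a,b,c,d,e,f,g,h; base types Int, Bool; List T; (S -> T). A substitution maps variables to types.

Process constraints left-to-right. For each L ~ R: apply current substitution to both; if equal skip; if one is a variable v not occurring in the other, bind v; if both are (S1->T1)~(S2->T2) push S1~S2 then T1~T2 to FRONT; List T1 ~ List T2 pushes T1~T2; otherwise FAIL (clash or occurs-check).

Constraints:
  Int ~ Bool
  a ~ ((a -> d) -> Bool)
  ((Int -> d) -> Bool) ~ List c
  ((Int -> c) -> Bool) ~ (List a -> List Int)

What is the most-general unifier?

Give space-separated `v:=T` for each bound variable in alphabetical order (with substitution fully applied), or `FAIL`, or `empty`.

step 1: unify Int ~ Bool  [subst: {-} | 3 pending]
  clash: Int vs Bool

Answer: FAIL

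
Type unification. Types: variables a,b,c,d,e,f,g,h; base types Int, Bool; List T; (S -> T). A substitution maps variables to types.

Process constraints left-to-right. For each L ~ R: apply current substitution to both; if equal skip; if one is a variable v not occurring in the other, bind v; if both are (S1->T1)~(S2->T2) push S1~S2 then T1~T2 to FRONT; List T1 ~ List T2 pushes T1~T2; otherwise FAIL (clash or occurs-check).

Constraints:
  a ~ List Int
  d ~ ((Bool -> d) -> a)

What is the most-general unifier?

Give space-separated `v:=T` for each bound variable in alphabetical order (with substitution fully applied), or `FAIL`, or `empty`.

step 1: unify a ~ List Int  [subst: {-} | 1 pending]
  bind a := List Int
step 2: unify d ~ ((Bool -> d) -> List Int)  [subst: {a:=List Int} | 0 pending]
  occurs-check fail: d in ((Bool -> d) -> List Int)

Answer: FAIL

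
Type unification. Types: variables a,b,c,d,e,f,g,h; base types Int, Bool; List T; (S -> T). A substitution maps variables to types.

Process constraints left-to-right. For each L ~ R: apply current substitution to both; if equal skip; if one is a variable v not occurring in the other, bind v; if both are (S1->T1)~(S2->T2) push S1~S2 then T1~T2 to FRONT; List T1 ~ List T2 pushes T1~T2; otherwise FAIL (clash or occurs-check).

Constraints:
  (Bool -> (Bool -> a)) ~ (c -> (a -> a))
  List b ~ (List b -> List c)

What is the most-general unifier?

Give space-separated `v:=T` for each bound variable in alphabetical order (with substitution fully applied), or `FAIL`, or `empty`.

Answer: FAIL

Derivation:
step 1: unify (Bool -> (Bool -> a)) ~ (c -> (a -> a))  [subst: {-} | 1 pending]
  -> decompose arrow: push Bool~c, (Bool -> a)~(a -> a)
step 2: unify Bool ~ c  [subst: {-} | 2 pending]
  bind c := Bool
step 3: unify (Bool -> a) ~ (a -> a)  [subst: {c:=Bool} | 1 pending]
  -> decompose arrow: push Bool~a, a~a
step 4: unify Bool ~ a  [subst: {c:=Bool} | 2 pending]
  bind a := Bool
step 5: unify Bool ~ Bool  [subst: {c:=Bool, a:=Bool} | 1 pending]
  -> identical, skip
step 6: unify List b ~ (List b -> List Bool)  [subst: {c:=Bool, a:=Bool} | 0 pending]
  clash: List b vs (List b -> List Bool)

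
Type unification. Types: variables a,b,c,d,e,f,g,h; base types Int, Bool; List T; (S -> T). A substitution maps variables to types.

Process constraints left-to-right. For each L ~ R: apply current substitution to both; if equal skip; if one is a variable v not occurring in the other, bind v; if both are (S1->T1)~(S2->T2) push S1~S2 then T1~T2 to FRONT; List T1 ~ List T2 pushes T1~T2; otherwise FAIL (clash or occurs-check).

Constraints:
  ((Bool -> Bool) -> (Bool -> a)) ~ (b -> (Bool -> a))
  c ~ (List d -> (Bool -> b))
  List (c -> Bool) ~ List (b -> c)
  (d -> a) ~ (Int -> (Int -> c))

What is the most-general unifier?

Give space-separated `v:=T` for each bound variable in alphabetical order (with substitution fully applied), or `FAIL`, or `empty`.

step 1: unify ((Bool -> Bool) -> (Bool -> a)) ~ (b -> (Bool -> a))  [subst: {-} | 3 pending]
  -> decompose arrow: push (Bool -> Bool)~b, (Bool -> a)~(Bool -> a)
step 2: unify (Bool -> Bool) ~ b  [subst: {-} | 4 pending]
  bind b := (Bool -> Bool)
step 3: unify (Bool -> a) ~ (Bool -> a)  [subst: {b:=(Bool -> Bool)} | 3 pending]
  -> identical, skip
step 4: unify c ~ (List d -> (Bool -> (Bool -> Bool)))  [subst: {b:=(Bool -> Bool)} | 2 pending]
  bind c := (List d -> (Bool -> (Bool -> Bool)))
step 5: unify List ((List d -> (Bool -> (Bool -> Bool))) -> Bool) ~ List ((Bool -> Bool) -> (List d -> (Bool -> (Bool -> Bool))))  [subst: {b:=(Bool -> Bool), c:=(List d -> (Bool -> (Bool -> Bool)))} | 1 pending]
  -> decompose List: push ((List d -> (Bool -> (Bool -> Bool))) -> Bool)~((Bool -> Bool) -> (List d -> (Bool -> (Bool -> Bool))))
step 6: unify ((List d -> (Bool -> (Bool -> Bool))) -> Bool) ~ ((Bool -> Bool) -> (List d -> (Bool -> (Bool -> Bool))))  [subst: {b:=(Bool -> Bool), c:=(List d -> (Bool -> (Bool -> Bool)))} | 1 pending]
  -> decompose arrow: push (List d -> (Bool -> (Bool -> Bool)))~(Bool -> Bool), Bool~(List d -> (Bool -> (Bool -> Bool)))
step 7: unify (List d -> (Bool -> (Bool -> Bool))) ~ (Bool -> Bool)  [subst: {b:=(Bool -> Bool), c:=(List d -> (Bool -> (Bool -> Bool)))} | 2 pending]
  -> decompose arrow: push List d~Bool, (Bool -> (Bool -> Bool))~Bool
step 8: unify List d ~ Bool  [subst: {b:=(Bool -> Bool), c:=(List d -> (Bool -> (Bool -> Bool)))} | 3 pending]
  clash: List d vs Bool

Answer: FAIL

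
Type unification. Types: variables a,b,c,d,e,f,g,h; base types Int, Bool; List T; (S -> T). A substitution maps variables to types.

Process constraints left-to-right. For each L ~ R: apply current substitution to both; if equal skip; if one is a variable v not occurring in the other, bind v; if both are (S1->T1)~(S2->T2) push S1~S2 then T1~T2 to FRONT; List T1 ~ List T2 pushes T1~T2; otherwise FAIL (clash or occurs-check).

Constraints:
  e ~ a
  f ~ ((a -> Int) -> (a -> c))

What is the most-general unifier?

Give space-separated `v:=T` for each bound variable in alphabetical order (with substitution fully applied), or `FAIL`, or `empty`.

step 1: unify e ~ a  [subst: {-} | 1 pending]
  bind e := a
step 2: unify f ~ ((a -> Int) -> (a -> c))  [subst: {e:=a} | 0 pending]
  bind f := ((a -> Int) -> (a -> c))

Answer: e:=a f:=((a -> Int) -> (a -> c))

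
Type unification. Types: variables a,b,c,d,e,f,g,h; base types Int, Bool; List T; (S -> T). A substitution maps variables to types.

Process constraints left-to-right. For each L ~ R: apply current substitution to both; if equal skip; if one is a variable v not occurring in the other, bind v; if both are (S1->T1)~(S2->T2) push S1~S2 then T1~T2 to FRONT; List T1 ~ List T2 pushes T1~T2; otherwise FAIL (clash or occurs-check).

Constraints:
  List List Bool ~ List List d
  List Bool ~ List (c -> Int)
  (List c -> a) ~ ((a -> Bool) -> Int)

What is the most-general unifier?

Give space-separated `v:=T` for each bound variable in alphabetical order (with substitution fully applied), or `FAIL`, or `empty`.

Answer: FAIL

Derivation:
step 1: unify List List Bool ~ List List d  [subst: {-} | 2 pending]
  -> decompose List: push List Bool~List d
step 2: unify List Bool ~ List d  [subst: {-} | 2 pending]
  -> decompose List: push Bool~d
step 3: unify Bool ~ d  [subst: {-} | 2 pending]
  bind d := Bool
step 4: unify List Bool ~ List (c -> Int)  [subst: {d:=Bool} | 1 pending]
  -> decompose List: push Bool~(c -> Int)
step 5: unify Bool ~ (c -> Int)  [subst: {d:=Bool} | 1 pending]
  clash: Bool vs (c -> Int)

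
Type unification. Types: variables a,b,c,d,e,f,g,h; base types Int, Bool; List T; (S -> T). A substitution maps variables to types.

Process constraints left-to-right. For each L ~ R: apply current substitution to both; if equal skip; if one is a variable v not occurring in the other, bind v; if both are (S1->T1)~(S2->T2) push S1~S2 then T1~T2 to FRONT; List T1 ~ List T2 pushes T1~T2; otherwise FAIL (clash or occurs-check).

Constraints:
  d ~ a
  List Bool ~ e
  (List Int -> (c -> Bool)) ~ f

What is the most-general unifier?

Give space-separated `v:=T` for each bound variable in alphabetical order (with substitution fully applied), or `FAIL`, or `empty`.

Answer: d:=a e:=List Bool f:=(List Int -> (c -> Bool))

Derivation:
step 1: unify d ~ a  [subst: {-} | 2 pending]
  bind d := a
step 2: unify List Bool ~ e  [subst: {d:=a} | 1 pending]
  bind e := List Bool
step 3: unify (List Int -> (c -> Bool)) ~ f  [subst: {d:=a, e:=List Bool} | 0 pending]
  bind f := (List Int -> (c -> Bool))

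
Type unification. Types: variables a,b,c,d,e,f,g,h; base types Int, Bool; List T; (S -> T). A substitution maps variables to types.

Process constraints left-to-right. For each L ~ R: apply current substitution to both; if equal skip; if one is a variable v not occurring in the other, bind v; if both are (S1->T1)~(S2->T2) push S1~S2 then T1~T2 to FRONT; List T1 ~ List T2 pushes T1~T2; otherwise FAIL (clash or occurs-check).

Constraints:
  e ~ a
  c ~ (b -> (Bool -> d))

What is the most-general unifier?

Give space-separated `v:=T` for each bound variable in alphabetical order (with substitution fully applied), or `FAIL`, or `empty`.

Answer: c:=(b -> (Bool -> d)) e:=a

Derivation:
step 1: unify e ~ a  [subst: {-} | 1 pending]
  bind e := a
step 2: unify c ~ (b -> (Bool -> d))  [subst: {e:=a} | 0 pending]
  bind c := (b -> (Bool -> d))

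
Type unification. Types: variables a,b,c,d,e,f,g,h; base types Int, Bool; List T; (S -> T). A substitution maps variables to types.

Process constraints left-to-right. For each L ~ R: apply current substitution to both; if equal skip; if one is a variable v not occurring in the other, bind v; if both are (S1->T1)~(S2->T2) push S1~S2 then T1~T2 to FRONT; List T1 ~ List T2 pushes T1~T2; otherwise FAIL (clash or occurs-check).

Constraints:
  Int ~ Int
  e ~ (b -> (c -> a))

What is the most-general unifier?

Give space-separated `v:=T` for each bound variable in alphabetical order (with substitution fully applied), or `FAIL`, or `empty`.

Answer: e:=(b -> (c -> a))

Derivation:
step 1: unify Int ~ Int  [subst: {-} | 1 pending]
  -> identical, skip
step 2: unify e ~ (b -> (c -> a))  [subst: {-} | 0 pending]
  bind e := (b -> (c -> a))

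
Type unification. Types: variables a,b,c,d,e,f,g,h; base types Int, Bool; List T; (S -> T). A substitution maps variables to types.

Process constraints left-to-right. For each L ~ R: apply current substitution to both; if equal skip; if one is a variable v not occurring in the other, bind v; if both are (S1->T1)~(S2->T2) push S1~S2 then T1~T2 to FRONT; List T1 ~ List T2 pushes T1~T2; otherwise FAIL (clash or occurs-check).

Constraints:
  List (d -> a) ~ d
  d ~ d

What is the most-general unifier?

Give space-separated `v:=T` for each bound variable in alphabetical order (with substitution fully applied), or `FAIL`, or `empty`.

step 1: unify List (d -> a) ~ d  [subst: {-} | 1 pending]
  occurs-check fail

Answer: FAIL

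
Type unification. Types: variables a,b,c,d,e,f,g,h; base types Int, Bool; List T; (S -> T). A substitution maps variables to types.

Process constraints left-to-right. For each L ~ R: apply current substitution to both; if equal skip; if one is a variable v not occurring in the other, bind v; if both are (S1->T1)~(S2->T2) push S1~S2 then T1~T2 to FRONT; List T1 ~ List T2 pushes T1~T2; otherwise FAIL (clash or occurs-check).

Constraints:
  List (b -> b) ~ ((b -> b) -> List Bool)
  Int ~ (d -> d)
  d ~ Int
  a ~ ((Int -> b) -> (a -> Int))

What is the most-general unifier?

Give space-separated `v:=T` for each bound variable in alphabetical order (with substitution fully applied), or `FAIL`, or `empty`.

Answer: FAIL

Derivation:
step 1: unify List (b -> b) ~ ((b -> b) -> List Bool)  [subst: {-} | 3 pending]
  clash: List (b -> b) vs ((b -> b) -> List Bool)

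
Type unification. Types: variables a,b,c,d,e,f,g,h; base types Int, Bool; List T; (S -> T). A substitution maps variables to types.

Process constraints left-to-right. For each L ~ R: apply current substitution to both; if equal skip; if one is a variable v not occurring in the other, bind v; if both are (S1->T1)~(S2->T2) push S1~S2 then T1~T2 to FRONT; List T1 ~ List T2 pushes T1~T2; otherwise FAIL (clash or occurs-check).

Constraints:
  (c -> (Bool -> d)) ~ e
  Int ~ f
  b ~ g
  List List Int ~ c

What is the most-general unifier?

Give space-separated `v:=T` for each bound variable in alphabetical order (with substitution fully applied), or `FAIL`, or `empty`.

Answer: b:=g c:=List List Int e:=(List List Int -> (Bool -> d)) f:=Int

Derivation:
step 1: unify (c -> (Bool -> d)) ~ e  [subst: {-} | 3 pending]
  bind e := (c -> (Bool -> d))
step 2: unify Int ~ f  [subst: {e:=(c -> (Bool -> d))} | 2 pending]
  bind f := Int
step 3: unify b ~ g  [subst: {e:=(c -> (Bool -> d)), f:=Int} | 1 pending]
  bind b := g
step 4: unify List List Int ~ c  [subst: {e:=(c -> (Bool -> d)), f:=Int, b:=g} | 0 pending]
  bind c := List List Int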